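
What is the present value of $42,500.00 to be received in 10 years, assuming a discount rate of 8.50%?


Present value formula: PV = FV / (1 + r)^t
PV = $42,500.00 / (1 + 0.085)^10
PV = $42,500.00 / 2.260983
PV = $18,797.13

PV = FV / (1 + r)^t = $18,797.13


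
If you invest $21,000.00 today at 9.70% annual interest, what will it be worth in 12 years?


Future value formula: FV = PV × (1 + r)^t
FV = $21,000.00 × (1 + 0.097)^12
FV = $21,000.00 × 3.037243
FV = $63,782.10

FV = PV × (1 + r)^t = $63,782.10


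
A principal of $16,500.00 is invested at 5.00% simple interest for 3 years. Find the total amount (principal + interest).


Total amount formula: A = P(1 + rt) = P + P·r·t
Interest: I = P × r × t = $16,500.00 × 0.05 × 3 = $2,475.00
A = P + I = $16,500.00 + $2,475.00 = $18,975.00

A = P + I = P(1 + rt) = $18,975.00


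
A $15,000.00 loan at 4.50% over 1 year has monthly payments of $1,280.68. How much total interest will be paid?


Total paid over the life of the loan = PMT × n.
Total paid = $1,280.68 × 12 = $15,368.16
Total interest = total paid − principal = $15,368.16 − $15,000.00 = $368.16

Total interest = (PMT × n) - PV = $368.16


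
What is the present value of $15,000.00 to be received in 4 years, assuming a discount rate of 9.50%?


Present value formula: PV = FV / (1 + r)^t
PV = $15,000.00 / (1 + 0.095)^4
PV = $15,000.00 / 1.437661
PV = $10,433.61

PV = FV / (1 + r)^t = $10,433.61


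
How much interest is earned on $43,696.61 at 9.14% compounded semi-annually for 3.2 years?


Compound interest earned = final amount − principal.
A = P(1 + r/n)^(nt) = $43,696.61 × (1 + 0.0914/2)^(2 × 3.2) = $58,163.86
Interest = A − P = $58,163.86 − $43,696.61 = $14,467.25

Interest = A - P = $14,467.25


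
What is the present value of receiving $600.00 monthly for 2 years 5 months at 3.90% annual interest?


Present value of an ordinary annuity: PV = PMT × (1 − (1 + r)^(−n)) / r
Monthly rate r = 0.039/12 = 0.00325, n = 29
PV = $600.00 × (1 − (1 + 0.039/12)^(−29)) / (0.039/12)
PV = $600.00 × 27.632520
PV = $16,579.51

PV = PMT × (1-(1+r)^(-n))/r = $16,579.51


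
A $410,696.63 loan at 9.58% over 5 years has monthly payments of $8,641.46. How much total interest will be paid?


Total paid over the life of the loan = PMT × n.
Total paid = $8,641.46 × 60 = $518,487.60
Total interest = total paid − principal = $518,487.60 − $410,696.63 = $107,790.97

Total interest = (PMT × n) - PV = $107,790.97


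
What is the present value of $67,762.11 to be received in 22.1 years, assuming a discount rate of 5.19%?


Present value formula: PV = FV / (1 + r)^t
PV = $67,762.11 / (1 + 0.0519)^22.1
PV = $67,762.11 / 3.0593943
PV = $22,148.86

PV = FV / (1 + r)^t = $22,148.86


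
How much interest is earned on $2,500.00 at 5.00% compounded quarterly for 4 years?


Compound interest earned = final amount − principal.
A = P(1 + r/n)^(nt) = $2,500.00 × (1 + 0.05/4)^(4 × 4) = $3,049.72
Interest = A − P = $3,049.72 − $2,500.00 = $549.72

Interest = A - P = $549.72


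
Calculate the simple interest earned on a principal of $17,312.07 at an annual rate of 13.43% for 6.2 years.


Simple interest formula: I = P × r × t
I = $17,312.07 × 0.1343 × 6.2
I = $14,415.07

I = P × r × t = $14,415.07


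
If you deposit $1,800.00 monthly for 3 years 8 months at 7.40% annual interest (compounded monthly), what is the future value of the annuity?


Future value of an ordinary annuity: FV = PMT × ((1 + r)^n − 1) / r
Monthly rate r = 0.074/12 ≈ 0.00616667, n = 44
FV = $1,800.00 × ((1 + 0.074/12)^44 − 1) / (0.074/12)
FV = $1,800.00 × 50.370776
FV = $90,667.40

FV = PMT × ((1+r)^n - 1)/r = $90,667.40


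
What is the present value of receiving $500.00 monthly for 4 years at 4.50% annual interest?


Present value of an ordinary annuity: PV = PMT × (1 − (1 + r)^(−n)) / r
Monthly rate r = 0.045/12 = 0.00375, n = 48
PV = $500.00 × (1 − (1 + 0.045/12)^(−48)) / (0.045/12)
PV = $500.00 × 43.852944
PV = $21,926.47

PV = PMT × (1-(1+r)^(-n))/r = $21,926.47


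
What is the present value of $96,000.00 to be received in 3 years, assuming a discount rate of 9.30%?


Present value formula: PV = FV / (1 + r)^t
PV = $96,000.00 / (1 + 0.093)^3
PV = $96,000.00 / 1.3057514
PV = $73,520.89

PV = FV / (1 + r)^t = $73,520.89


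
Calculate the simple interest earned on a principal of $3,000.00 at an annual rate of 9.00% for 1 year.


Simple interest formula: I = P × r × t
I = $3,000.00 × 0.09 × 1
I = $270.00

I = P × r × t = $270.00


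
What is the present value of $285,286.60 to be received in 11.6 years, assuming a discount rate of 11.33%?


Present value formula: PV = FV / (1 + r)^t
PV = $285,286.60 / (1 + 0.1133)^11.6
PV = $285,286.60 / 3.4729747
PV = $82,144.74

PV = FV / (1 + r)^t = $82,144.74


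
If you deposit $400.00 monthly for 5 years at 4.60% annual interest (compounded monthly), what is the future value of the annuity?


Future value of an ordinary annuity: FV = PMT × ((1 + r)^n − 1) / r
Monthly rate r = 0.046/12 ≈ 0.00383333, n = 60
FV = $400.00 × ((1 + 0.046/12)^60 − 1) / (0.046/12)
FV = $400.00 × 67.316534
FV = $26,926.61

FV = PMT × ((1+r)^n - 1)/r = $26,926.61


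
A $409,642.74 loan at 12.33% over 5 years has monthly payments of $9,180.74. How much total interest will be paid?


Total paid over the life of the loan = PMT × n.
Total paid = $9,180.74 × 60 = $550,844.40
Total interest = total paid − principal = $550,844.40 − $409,642.74 = $141,201.66

Total interest = (PMT × n) - PV = $141,201.66


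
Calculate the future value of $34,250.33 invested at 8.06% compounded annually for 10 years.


Compound interest formula: A = P(1 + r/n)^(nt)
A = $34,250.33 × (1 + 0.0806/1)^(1 × 10)
Growth factor: (1 + 0.0806/1)^10 = 2.170949
A = $34,250.33 × 2.170949
A = $74,355.72

A = P(1 + r/n)^(nt) = $74,355.72


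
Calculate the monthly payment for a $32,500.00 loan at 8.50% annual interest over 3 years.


Loan payment formula: PMT = PV × r / (1 − (1 + r)^(−n))
Monthly rate r = 0.085/12 ≈ 0.00708333, n = 36 months
Denominator: 1 − (1 + 0.085/12)^(−36) = 0.224387
PMT = $32,500.00 × (0.085/12) / 0.224387
PMT = $1,025.94 per month

PMT = PV × r / (1-(1+r)^(-n)) = $1,025.94/month


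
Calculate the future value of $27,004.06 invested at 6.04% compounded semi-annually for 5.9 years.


Compound interest formula: A = P(1 + r/n)^(nt)
A = $27,004.06 × (1 + 0.0604/2)^(2 × 5.9)
Growth factor: (1 + 0.0604/2)^11.8 = 1.420608
A = $27,004.06 × 1.420608
A = $38,362.18

A = P(1 + r/n)^(nt) = $38,362.18


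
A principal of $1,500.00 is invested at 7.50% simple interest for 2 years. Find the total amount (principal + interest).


Total amount formula: A = P(1 + rt) = P + P·r·t
Interest: I = P × r × t = $1,500.00 × 0.075 × 2 = $225.00
A = P + I = $1,500.00 + $225.00 = $1,725.00

A = P + I = P(1 + rt) = $1,725.00


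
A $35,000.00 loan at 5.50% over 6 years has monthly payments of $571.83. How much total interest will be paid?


Total paid over the life of the loan = PMT × n.
Total paid = $571.83 × 72 = $41,171.76
Total interest = total paid − principal = $41,171.76 − $35,000.00 = $6,171.76

Total interest = (PMT × n) - PV = $6,171.76


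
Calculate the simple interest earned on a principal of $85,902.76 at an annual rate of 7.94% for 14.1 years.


Simple interest formula: I = P × r × t
I = $85,902.76 × 0.0794 × 14.1
I = $96,171.58

I = P × r × t = $96,171.58


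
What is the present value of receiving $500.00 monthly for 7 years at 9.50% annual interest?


Present value of an ordinary annuity: PV = PMT × (1 − (1 + r)^(−n)) / r
Monthly rate r = 0.095/12 ≈ 0.00791667, n = 84
PV = $500.00 × (1 − (1 + 0.095/12)^(−84)) / (0.095/12)
PV = $500.00 × 61.184601
PV = $30,592.30

PV = PMT × (1-(1+r)^(-n))/r = $30,592.30


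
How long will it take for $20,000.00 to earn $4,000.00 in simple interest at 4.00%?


Rearrange the simple interest formula for t:
I = P × r × t  ⇒  t = I / (P × r)
t = $4,000.00 / ($20,000.00 × 0.04)
t = 5

t = I/(P×r) = 5 years


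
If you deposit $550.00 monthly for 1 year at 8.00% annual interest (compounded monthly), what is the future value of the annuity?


Future value of an ordinary annuity: FV = PMT × ((1 + r)^n − 1) / r
Monthly rate r = 0.08/12 ≈ 0.00666667, n = 12
FV = $550.00 × ((1 + 0.08/12)^12 − 1) / (0.08/12)
FV = $550.00 × 12.449926
FV = $6,847.46

FV = PMT × ((1+r)^n - 1)/r = $6,847.46


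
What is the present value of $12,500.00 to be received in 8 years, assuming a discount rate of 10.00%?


Present value formula: PV = FV / (1 + r)^t
PV = $12,500.00 / (1 + 0.1)^8
PV = $12,500.00 / 2.143589
PV = $5,831.34

PV = FV / (1 + r)^t = $5,831.34


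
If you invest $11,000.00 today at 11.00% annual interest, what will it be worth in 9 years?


Future value formula: FV = PV × (1 + r)^t
FV = $11,000.00 × (1 + 0.11)^9
FV = $11,000.00 × 2.558037
FV = $28,138.41

FV = PV × (1 + r)^t = $28,138.41


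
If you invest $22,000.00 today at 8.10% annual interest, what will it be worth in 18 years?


Future value formula: FV = PV × (1 + r)^t
FV = $22,000.00 × (1 + 0.081)^18
FV = $22,000.00 × 4.06314659
FV = $89,389.22

FV = PV × (1 + r)^t = $89,389.22


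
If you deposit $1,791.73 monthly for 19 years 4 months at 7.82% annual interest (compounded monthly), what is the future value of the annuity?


Future value of an ordinary annuity: FV = PMT × ((1 + r)^n − 1) / r
Monthly rate r = 0.0782/12 ≈ 0.00651667, n = 232
FV = $1,791.73 × ((1 + 0.0782/12)^232 − 1) / (0.0782/12)
FV = $1,791.73 × 539.079061
FV = $965,884.13

FV = PMT × ((1+r)^n - 1)/r = $965,884.13


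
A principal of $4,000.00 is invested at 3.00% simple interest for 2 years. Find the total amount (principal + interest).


Total amount formula: A = P(1 + rt) = P + P·r·t
Interest: I = P × r × t = $4,000.00 × 0.03 × 2 = $240.00
A = P + I = $4,000.00 + $240.00 = $4,240.00

A = P + I = P(1 + rt) = $4,240.00


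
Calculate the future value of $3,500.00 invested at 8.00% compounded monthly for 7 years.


Compound interest formula: A = P(1 + r/n)^(nt)
A = $3,500.00 × (1 + 0.08/12)^(12 × 7)
Growth factor: (1 + 0.08/12)^84 = 1.747422
A = $3,500.00 × 1.747422
A = $6,115.98

A = P(1 + r/n)^(nt) = $6,115.98


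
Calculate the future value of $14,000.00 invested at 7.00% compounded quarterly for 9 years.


Compound interest formula: A = P(1 + r/n)^(nt)
A = $14,000.00 × (1 + 0.07/4)^(4 × 9)
Growth factor: (1 + 0.07/4)^36 = 1.867407
A = $14,000.00 × 1.867407
A = $26,143.70

A = P(1 + r/n)^(nt) = $26,143.70


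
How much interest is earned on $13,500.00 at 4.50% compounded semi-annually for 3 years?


Compound interest earned = final amount − principal.
A = P(1 + r/n)^(nt) = $13,500.00 × (1 + 0.045/2)^(2 × 3) = $15,428.14
Interest = A − P = $15,428.14 − $13,500.00 = $1,928.14

Interest = A - P = $1,928.14


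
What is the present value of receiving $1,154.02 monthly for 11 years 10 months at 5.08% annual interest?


Present value of an ordinary annuity: PV = PMT × (1 − (1 + r)^(−n)) / r
Monthly rate r = 0.0508/12 ≈ 0.00423333, n = 142
PV = $1,154.02 × (1 − (1 + 0.0508/12)^(−142)) / (0.0508/12)
PV = $1,154.02 × 106.562363
PV = $122,975.10

PV = PMT × (1-(1+r)^(-n))/r = $122,975.10


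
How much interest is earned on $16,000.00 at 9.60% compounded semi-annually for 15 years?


Compound interest earned = final amount − principal.
A = P(1 + r/n)^(nt) = $16,000.00 × (1 + 0.096/2)^(2 × 15) = $65,306.81
Interest = A − P = $65,306.81 − $16,000.00 = $49,306.81

Interest = A - P = $49,306.81


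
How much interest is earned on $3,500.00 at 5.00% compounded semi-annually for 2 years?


Compound interest earned = final amount − principal.
A = P(1 + r/n)^(nt) = $3,500.00 × (1 + 0.05/2)^(2 × 2) = $3,863.35
Interest = A − P = $3,863.35 − $3,500.00 = $363.35

Interest = A - P = $363.35


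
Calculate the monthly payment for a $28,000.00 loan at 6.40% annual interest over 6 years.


Loan payment formula: PMT = PV × r / (1 − (1 + r)^(−n))
Monthly rate r = 0.064/12 ≈ 0.00533333, n = 72 months
Denominator: 1 − (1 + 0.064/12)^(−72) = 0.318173
PMT = $28,000.00 × (0.064/12) / 0.318173
PMT = $469.35 per month

PMT = PV × r / (1-(1+r)^(-n)) = $469.35/month


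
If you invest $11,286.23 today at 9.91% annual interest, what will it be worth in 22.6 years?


Future value formula: FV = PV × (1 + r)^t
FV = $11,286.23 × (1 + 0.0991)^22.6
FV = $11,286.23 × 8.461374
FV = $95,497.01

FV = PV × (1 + r)^t = $95,497.01


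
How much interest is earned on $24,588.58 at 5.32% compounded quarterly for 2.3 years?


Compound interest earned = final amount − principal.
A = P(1 + r/n)^(nt) = $24,588.58 × (1 + 0.0532/4)^(4 × 2.3) = $27,766.65
Interest = A − P = $27,766.65 − $24,588.58 = $3,178.07

Interest = A - P = $3,178.07


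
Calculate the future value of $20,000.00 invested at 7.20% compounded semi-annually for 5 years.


Compound interest formula: A = P(1 + r/n)^(nt)
A = $20,000.00 × (1 + 0.072/2)^(2 × 5)
Growth factor: (1 + 0.072/2)^10 = 1.424287
A = $20,000.00 × 1.424287
A = $28,485.74

A = P(1 + r/n)^(nt) = $28,485.74


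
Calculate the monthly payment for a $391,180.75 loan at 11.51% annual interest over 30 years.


Loan payment formula: PMT = PV × r / (1 − (1 + r)^(−n))
Monthly rate r = 0.1151/12 ≈ 0.00959167, n = 360 months
Denominator: 1 − (1 + 0.1151/12)^(−360) = 0.9678243
PMT = $391,180.75 × (0.1151/12) / 0.9678243
PMT = $3,876.81 per month

PMT = PV × r / (1-(1+r)^(-n)) = $3,876.81/month


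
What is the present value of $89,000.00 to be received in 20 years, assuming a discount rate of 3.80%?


Present value formula: PV = FV / (1 + r)^t
PV = $89,000.00 / (1 + 0.038)^20
PV = $89,000.00 / 2.108371
PV = $42,212.68

PV = FV / (1 + r)^t = $42,212.68


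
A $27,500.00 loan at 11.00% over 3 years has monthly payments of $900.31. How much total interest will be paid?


Total paid over the life of the loan = PMT × n.
Total paid = $900.31 × 36 = $32,411.16
Total interest = total paid − principal = $32,411.16 − $27,500.00 = $4,911.16

Total interest = (PMT × n) - PV = $4,911.16


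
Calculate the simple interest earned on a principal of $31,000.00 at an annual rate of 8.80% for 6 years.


Simple interest formula: I = P × r × t
I = $31,000.00 × 0.088 × 6
I = $16,368.00

I = P × r × t = $16,368.00


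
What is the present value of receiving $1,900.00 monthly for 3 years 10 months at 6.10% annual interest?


Present value of an ordinary annuity: PV = PMT × (1 − (1 + r)^(−n)) / r
Monthly rate r = 0.061/12 ≈ 0.00508333, n = 46
PV = $1,900.00 × (1 − (1 + 0.061/12)^(−46)) / (0.061/12)
PV = $1,900.00 × 40.925375
PV = $77,758.21

PV = PMT × (1-(1+r)^(-n))/r = $77,758.21


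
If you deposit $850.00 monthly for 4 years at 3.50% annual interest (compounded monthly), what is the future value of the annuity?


Future value of an ordinary annuity: FV = PMT × ((1 + r)^n − 1) / r
Monthly rate r = 0.035/12 ≈ 0.00291667, n = 48
FV = $850.00 × ((1 + 0.035/12)^48 − 1) / (0.035/12)
FV = $850.00 × 51.442091
FV = $43,725.78

FV = PMT × ((1+r)^n - 1)/r = $43,725.78


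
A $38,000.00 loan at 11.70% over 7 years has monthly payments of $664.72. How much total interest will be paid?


Total paid over the life of the loan = PMT × n.
Total paid = $664.72 × 84 = $55,836.48
Total interest = total paid − principal = $55,836.48 − $38,000.00 = $17,836.48

Total interest = (PMT × n) - PV = $17,836.48


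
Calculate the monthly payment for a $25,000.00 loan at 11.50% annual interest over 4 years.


Loan payment formula: PMT = PV × r / (1 − (1 + r)^(−n))
Monthly rate r = 0.115/12 ≈ 0.00958333, n = 48 months
Denominator: 1 − (1 + 0.115/12)^(−48) = 0.367332
PMT = $25,000.00 × (0.115/12) / 0.367332
PMT = $652.23 per month

PMT = PV × r / (1-(1+r)^(-n)) = $652.23/month


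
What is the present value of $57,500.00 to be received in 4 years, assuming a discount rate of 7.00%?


Present value formula: PV = FV / (1 + r)^t
PV = $57,500.00 / (1 + 0.07)^4
PV = $57,500.00 / 1.31079601
PV = $43,866.47

PV = FV / (1 + r)^t = $43,866.47


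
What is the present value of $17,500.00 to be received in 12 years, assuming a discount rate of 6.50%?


Present value formula: PV = FV / (1 + r)^t
PV = $17,500.00 / (1 + 0.065)^12
PV = $17,500.00 / 2.129096
PV = $8,219.45

PV = FV / (1 + r)^t = $8,219.45


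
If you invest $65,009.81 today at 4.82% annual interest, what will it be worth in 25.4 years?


Future value formula: FV = PV × (1 + r)^t
FV = $65,009.81 × (1 + 0.0482)^25.4
FV = $65,009.81 × 3.3058378
FV = $214,911.89

FV = PV × (1 + r)^t = $214,911.89


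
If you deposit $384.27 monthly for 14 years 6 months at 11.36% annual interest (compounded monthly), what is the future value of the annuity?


Future value of an ordinary annuity: FV = PMT × ((1 + r)^n − 1) / r
Monthly rate r = 0.1136/12 ≈ 0.00946667, n = 174
FV = $384.27 × ((1 + 0.1136/12)^174 − 1) / (0.1136/12)
FV = $384.27 × 438.628081
FV = $168,551.61

FV = PMT × ((1+r)^n - 1)/r = $168,551.61


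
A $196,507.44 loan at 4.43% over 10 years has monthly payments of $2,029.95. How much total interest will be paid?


Total paid over the life of the loan = PMT × n.
Total paid = $2,029.95 × 120 = $243,594.00
Total interest = total paid − principal = $243,594.00 − $196,507.44 = $47,086.56

Total interest = (PMT × n) - PV = $47,086.56


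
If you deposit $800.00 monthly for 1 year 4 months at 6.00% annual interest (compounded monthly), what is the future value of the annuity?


Future value of an ordinary annuity: FV = PMT × ((1 + r)^n − 1) / r
Monthly rate r = 0.06/12 = 0.005, n = 16
FV = $800.00 × ((1 + 0.06/12)^16 − 1) / (0.06/12)
FV = $800.00 × 16.614230
FV = $13,291.38

FV = PMT × ((1+r)^n - 1)/r = $13,291.38


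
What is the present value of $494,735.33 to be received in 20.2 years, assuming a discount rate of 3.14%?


Present value formula: PV = FV / (1 + r)^t
PV = $494,735.33 / (1 + 0.0314)^20.2
PV = $494,735.33 / 1.8673596
PV = $264,938.43

PV = FV / (1 + r)^t = $264,938.43


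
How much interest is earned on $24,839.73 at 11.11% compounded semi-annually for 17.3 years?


Compound interest earned = final amount − principal.
A = P(1 + r/n)^(nt) = $24,839.73 × (1 + 0.1111/2)^(2 × 17.3) = $161,255.19
Interest = A − P = $161,255.19 − $24,839.73 = $136,415.46

Interest = A - P = $136,415.46


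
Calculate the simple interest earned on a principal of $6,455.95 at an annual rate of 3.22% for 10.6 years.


Simple interest formula: I = P × r × t
I = $6,455.95 × 0.0322 × 10.6
I = $2,203.54

I = P × r × t = $2,203.54


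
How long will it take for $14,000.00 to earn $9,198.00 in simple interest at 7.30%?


Rearrange the simple interest formula for t:
I = P × r × t  ⇒  t = I / (P × r)
t = $9,198.00 / ($14,000.00 × 0.073)
t = 9

t = I/(P×r) = 9 years


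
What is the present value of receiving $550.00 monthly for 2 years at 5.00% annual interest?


Present value of an ordinary annuity: PV = PMT × (1 − (1 + r)^(−n)) / r
Monthly rate r = 0.05/12 ≈ 0.00416667, n = 24
PV = $550.00 × (1 − (1 + 0.05/12)^(−24)) / (0.05/12)
PV = $550.00 × 22.793898
PV = $12,536.64

PV = PMT × (1-(1+r)^(-n))/r = $12,536.64


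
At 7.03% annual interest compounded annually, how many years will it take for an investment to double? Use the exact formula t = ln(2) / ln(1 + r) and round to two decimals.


Doubling condition: (1 + r)^t = 2
Take ln of both sides: t × ln(1 + r) = ln(2)
t = ln(2) / ln(1 + r)
t = 0.693147 / 0.067939
t = 10.20

t = ln(2) / ln(1 + r) = 10.20 years


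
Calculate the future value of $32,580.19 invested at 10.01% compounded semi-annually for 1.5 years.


Compound interest formula: A = P(1 + r/n)^(nt)
A = $32,580.19 × (1 + 0.1001/2)^(2 × 1.5)
Growth factor: (1 + 0.1001/2)^3 = 1.1577904
A = $32,580.19 × 1.1577904
A = $37,721.03

A = P(1 + r/n)^(nt) = $37,721.03


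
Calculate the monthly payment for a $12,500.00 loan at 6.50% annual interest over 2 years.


Loan payment formula: PMT = PV × r / (1 − (1 + r)^(−n))
Monthly rate r = 0.065/12 ≈ 0.00541667, n = 24 months
Denominator: 1 − (1 + 0.065/12)^(−24) = 0.121596
PMT = $12,500.00 × (0.065/12) / 0.121596
PMT = $556.83 per month

PMT = PV × r / (1-(1+r)^(-n)) = $556.83/month


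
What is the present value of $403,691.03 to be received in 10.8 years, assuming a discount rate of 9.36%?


Present value formula: PV = FV / (1 + r)^t
PV = $403,691.03 / (1 + 0.0936)^10.8
PV = $403,691.03 / 2.6282811
PV = $153,595.07

PV = FV / (1 + r)^t = $153,595.07


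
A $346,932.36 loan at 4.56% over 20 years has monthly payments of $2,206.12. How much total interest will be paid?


Total paid over the life of the loan = PMT × n.
Total paid = $2,206.12 × 240 = $529,468.80
Total interest = total paid − principal = $529,468.80 − $346,932.36 = $182,536.44

Total interest = (PMT × n) - PV = $182,536.44


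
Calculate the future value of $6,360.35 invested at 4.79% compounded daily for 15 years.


Compound interest formula: A = P(1 + r/n)^(nt)
A = $6,360.35 × (1 + 0.0479/365)^(365 × 15)
Growth factor: (1 + 0.0479/365)^5475 = 2.051257
A = $6,360.35 × 2.051257
A = $13,046.71

A = P(1 + r/n)^(nt) = $13,046.71


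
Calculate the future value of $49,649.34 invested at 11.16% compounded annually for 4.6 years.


Compound interest formula: A = P(1 + r/n)^(nt)
A = $49,649.34 × (1 + 0.1116/1)^(1 × 4.6)
Growth factor: (1 + 0.1116/1)^4.6 = 1.626909
A = $49,649.34 × 1.626909
A = $80,774.96

A = P(1 + r/n)^(nt) = $80,774.96


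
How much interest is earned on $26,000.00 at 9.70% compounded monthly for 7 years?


Compound interest earned = final amount − principal.
A = P(1 + r/n)^(nt) = $26,000.00 × (1 + 0.097/12)^(12 × 7) = $51,129.77
Interest = A − P = $51,129.77 − $26,000.00 = $25,129.77

Interest = A - P = $25,129.77


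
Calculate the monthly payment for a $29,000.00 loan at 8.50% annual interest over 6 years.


Loan payment formula: PMT = PV × r / (1 − (1 + r)^(−n))
Monthly rate r = 0.085/12 ≈ 0.00708333, n = 72 months
Denominator: 1 − (1 + 0.085/12)^(−72) = 0.398424
PMT = $29,000.00 × (0.085/12) / 0.398424
PMT = $515.57 per month

PMT = PV × r / (1-(1+r)^(-n)) = $515.57/month


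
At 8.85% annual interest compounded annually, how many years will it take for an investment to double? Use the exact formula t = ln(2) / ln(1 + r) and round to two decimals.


Doubling condition: (1 + r)^t = 2
Take ln of both sides: t × ln(1 + r) = ln(2)
t = ln(2) / ln(1 + r)
t = 0.693147 / 0.084801
t = 8.17

t = ln(2) / ln(1 + r) = 8.17 years


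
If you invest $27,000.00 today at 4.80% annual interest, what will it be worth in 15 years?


Future value formula: FV = PV × (1 + r)^t
FV = $27,000.00 × (1 + 0.048)^15
FV = $27,000.00 × 2.0203157
FV = $54,548.52

FV = PV × (1 + r)^t = $54,548.52


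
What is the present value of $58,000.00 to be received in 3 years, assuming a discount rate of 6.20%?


Present value formula: PV = FV / (1 + r)^t
PV = $58,000.00 / (1 + 0.062)^3
PV = $58,000.00 / 1.1977703
PV = $48,423.31

PV = FV / (1 + r)^t = $48,423.31


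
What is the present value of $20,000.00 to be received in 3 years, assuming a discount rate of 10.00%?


Present value formula: PV = FV / (1 + r)^t
PV = $20,000.00 / (1 + 0.1)^3
PV = $20,000.00 / 1.331000
PV = $15,026.30

PV = FV / (1 + r)^t = $15,026.30


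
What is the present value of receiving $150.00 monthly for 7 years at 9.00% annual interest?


Present value of an ordinary annuity: PV = PMT × (1 − (1 + r)^(−n)) / r
Monthly rate r = 0.09/12 = 0.0075, n = 84
PV = $150.00 × (1 − (1 + 0.09/12)^(−84)) / (0.09/12)
PV = $150.00 × 62.153965
PV = $9,323.09

PV = PMT × (1-(1+r)^(-n))/r = $9,323.09


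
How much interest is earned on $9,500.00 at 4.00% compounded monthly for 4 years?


Compound interest earned = final amount − principal.
A = P(1 + r/n)^(nt) = $9,500.00 × (1 + 0.04/12)^(12 × 4) = $11,145.39
Interest = A − P = $11,145.39 − $9,500.00 = $1,645.39

Interest = A - P = $1,645.39


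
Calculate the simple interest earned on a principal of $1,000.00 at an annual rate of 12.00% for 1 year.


Simple interest formula: I = P × r × t
I = $1,000.00 × 0.12 × 1
I = $120.00

I = P × r × t = $120.00


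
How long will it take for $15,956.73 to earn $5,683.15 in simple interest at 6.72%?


Rearrange the simple interest formula for t:
I = P × r × t  ⇒  t = I / (P × r)
t = $5,683.15 / ($15,956.73 × 0.0672)
t = 5.3

t = I/(P×r) = 5.3 years


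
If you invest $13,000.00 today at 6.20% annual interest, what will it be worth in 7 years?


Future value formula: FV = PV × (1 + r)^t
FV = $13,000.00 × (1 + 0.062)^7
FV = $13,000.00 × 1.523602
FV = $19,806.83

FV = PV × (1 + r)^t = $19,806.83


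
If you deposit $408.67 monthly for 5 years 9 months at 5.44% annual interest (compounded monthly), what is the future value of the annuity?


Future value of an ordinary annuity: FV = PMT × ((1 + r)^n − 1) / r
Monthly rate r = 0.0544/12 ≈ 0.00453333, n = 69
FV = $408.67 × ((1 + 0.0544/12)^69 − 1) / (0.0544/12)
FV = $408.67 × 80.797482
FV = $33,019.51

FV = PMT × ((1+r)^n - 1)/r = $33,019.51


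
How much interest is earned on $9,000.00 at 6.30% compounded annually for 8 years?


Compound interest earned = final amount − principal.
A = P(1 + r/n)^(nt) = $9,000.00 × (1 + 0.063/1)^(1 × 8) = $14,672.65
Interest = A − P = $14,672.65 − $9,000.00 = $5,672.65

Interest = A - P = $5,672.65


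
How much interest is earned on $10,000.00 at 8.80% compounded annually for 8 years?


Compound interest earned = final amount − principal.
A = P(1 + r/n)^(nt) = $10,000.00 × (1 + 0.088/1)^(1 × 8) = $19,635.01
Interest = A − P = $19,635.01 − $10,000.00 = $9,635.01

Interest = A - P = $9,635.01


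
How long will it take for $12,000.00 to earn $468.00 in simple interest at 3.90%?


Rearrange the simple interest formula for t:
I = P × r × t  ⇒  t = I / (P × r)
t = $468.00 / ($12,000.00 × 0.039)
t = 1

t = I/(P×r) = 1 year


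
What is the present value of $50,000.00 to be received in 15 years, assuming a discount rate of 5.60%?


Present value formula: PV = FV / (1 + r)^t
PV = $50,000.00 / (1 + 0.056)^15
PV = $50,000.00 / 2.264429
PV = $22,080.62

PV = FV / (1 + r)^t = $22,080.62


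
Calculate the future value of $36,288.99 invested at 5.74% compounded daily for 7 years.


Compound interest formula: A = P(1 + r/n)^(nt)
A = $36,288.99 × (1 + 0.0574/365)^(365 × 7)
Growth factor: (1 + 0.0574/365)^2555 = 1.494465
A = $36,288.99 × 1.494465
A = $54,232.63

A = P(1 + r/n)^(nt) = $54,232.63


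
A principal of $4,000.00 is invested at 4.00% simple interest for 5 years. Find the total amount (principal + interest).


Total amount formula: A = P(1 + rt) = P + P·r·t
Interest: I = P × r × t = $4,000.00 × 0.04 × 5 = $800.00
A = P + I = $4,000.00 + $800.00 = $4,800.00

A = P + I = P(1 + rt) = $4,800.00


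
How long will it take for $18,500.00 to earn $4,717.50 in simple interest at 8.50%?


Rearrange the simple interest formula for t:
I = P × r × t  ⇒  t = I / (P × r)
t = $4,717.50 / ($18,500.00 × 0.085)
t = 3

t = I/(P×r) = 3 years


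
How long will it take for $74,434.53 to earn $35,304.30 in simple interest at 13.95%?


Rearrange the simple interest formula for t:
I = P × r × t  ⇒  t = I / (P × r)
t = $35,304.30 / ($74,434.53 × 0.1395)
t = 3.4

t = I/(P×r) = 3.4 years


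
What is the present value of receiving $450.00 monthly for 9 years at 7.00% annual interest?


Present value of an ordinary annuity: PV = PMT × (1 − (1 + r)^(−n)) / r
Monthly rate r = 0.07/12 ≈ 0.00583333, n = 108
PV = $450.00 × (1 − (1 + 0.07/12)^(−108)) / (0.07/12)
PV = $450.00 × 79.959850
PV = $35,981.93

PV = PMT × (1-(1+r)^(-n))/r = $35,981.93


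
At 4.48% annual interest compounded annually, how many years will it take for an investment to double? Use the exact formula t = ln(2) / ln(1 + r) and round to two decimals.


Doubling condition: (1 + r)^t = 2
Take ln of both sides: t × ln(1 + r) = ln(2)
t = ln(2) / ln(1 + r)
t = 0.693147 / 0.043825
t = 15.82

t = ln(2) / ln(1 + r) = 15.82 years


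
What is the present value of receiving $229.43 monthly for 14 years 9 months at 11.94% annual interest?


Present value of an ordinary annuity: PV = PMT × (1 − (1 + r)^(−n)) / r
Monthly rate r = 0.1194/12 = 0.00995, n = 177
PV = $229.43 × (1 − (1 + 0.1194/12)^(−177)) / (0.1194/12)
PV = $229.43 × 83.080461
PV = $19,061.15

PV = PMT × (1-(1+r)^(-n))/r = $19,061.15


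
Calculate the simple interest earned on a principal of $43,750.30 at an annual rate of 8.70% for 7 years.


Simple interest formula: I = P × r × t
I = $43,750.30 × 0.087 × 7
I = $26,643.93

I = P × r × t = $26,643.93


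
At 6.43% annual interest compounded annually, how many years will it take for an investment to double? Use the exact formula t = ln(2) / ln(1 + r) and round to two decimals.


Doubling condition: (1 + r)^t = 2
Take ln of both sides: t × ln(1 + r) = ln(2)
t = ln(2) / ln(1 + r)
t = 0.693147 / 0.062317
t = 11.12

t = ln(2) / ln(1 + r) = 11.12 years


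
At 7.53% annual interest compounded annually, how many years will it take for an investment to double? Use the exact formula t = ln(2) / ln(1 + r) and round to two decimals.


Doubling condition: (1 + r)^t = 2
Take ln of both sides: t × ln(1 + r) = ln(2)
t = ln(2) / ln(1 + r)
t = 0.693147 / 0.072600
t = 9.55

t = ln(2) / ln(1 + r) = 9.55 years


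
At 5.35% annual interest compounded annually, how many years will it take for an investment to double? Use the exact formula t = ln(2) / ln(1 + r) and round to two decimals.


Doubling condition: (1 + r)^t = 2
Take ln of both sides: t × ln(1 + r) = ln(2)
t = ln(2) / ln(1 + r)
t = 0.693147 / 0.052118
t = 13.30

t = ln(2) / ln(1 + r) = 13.30 years


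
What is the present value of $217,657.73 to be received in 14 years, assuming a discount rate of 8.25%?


Present value formula: PV = FV / (1 + r)^t
PV = $217,657.73 / (1 + 0.0825)^14
PV = $217,657.73 / 3.033826
PV = $71,743.64

PV = FV / (1 + r)^t = $71,743.64


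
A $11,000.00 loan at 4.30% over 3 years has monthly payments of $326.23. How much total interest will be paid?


Total paid over the life of the loan = PMT × n.
Total paid = $326.23 × 36 = $11,744.28
Total interest = total paid − principal = $11,744.28 − $11,000.00 = $744.28

Total interest = (PMT × n) - PV = $744.28


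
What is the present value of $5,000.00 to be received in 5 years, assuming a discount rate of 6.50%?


Present value formula: PV = FV / (1 + r)^t
PV = $5,000.00 / (1 + 0.065)^5
PV = $5,000.00 / 1.370087
PV = $3,649.40

PV = FV / (1 + r)^t = $3,649.40


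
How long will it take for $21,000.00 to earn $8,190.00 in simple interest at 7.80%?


Rearrange the simple interest formula for t:
I = P × r × t  ⇒  t = I / (P × r)
t = $8,190.00 / ($21,000.00 × 0.078)
t = 5

t = I/(P×r) = 5 years


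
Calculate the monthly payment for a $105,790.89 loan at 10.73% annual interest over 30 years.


Loan payment formula: PMT = PV × r / (1 − (1 + r)^(−n))
Monthly rate r = 0.1073/12 ≈ 0.00894167, n = 360 months
Denominator: 1 − (1 + 0.1073/12)^(−360) = 0.959429
PMT = $105,790.89 × (0.1073/12) / 0.959429
PMT = $985.95 per month

PMT = PV × r / (1-(1+r)^(-n)) = $985.95/month


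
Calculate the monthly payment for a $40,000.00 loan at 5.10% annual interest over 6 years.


Loan payment formula: PMT = PV × r / (1 − (1 + r)^(−n))
Monthly rate r = 0.051/12 = 0.00425, n = 72 months
Denominator: 1 − (1 + 0.051/12)^(−72) = 0.263136
PMT = $40,000.00 × (0.051/12) / 0.263136
PMT = $646.05 per month

PMT = PV × r / (1-(1+r)^(-n)) = $646.05/month


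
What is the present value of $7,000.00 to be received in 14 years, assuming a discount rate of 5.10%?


Present value formula: PV = FV / (1 + r)^t
PV = $7,000.00 / (1 + 0.051)^14
PV = $7,000.00 / 2.006495
PV = $3,488.67

PV = FV / (1 + r)^t = $3,488.67


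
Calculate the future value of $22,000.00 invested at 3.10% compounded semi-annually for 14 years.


Compound interest formula: A = P(1 + r/n)^(nt)
A = $22,000.00 × (1 + 0.031/2)^(2 × 14)
Growth factor: (1 + 0.031/2)^28 = 1.538289
A = $22,000.00 × 1.538289
A = $33,842.36

A = P(1 + r/n)^(nt) = $33,842.36


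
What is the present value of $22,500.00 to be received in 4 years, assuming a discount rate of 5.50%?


Present value formula: PV = FV / (1 + r)^t
PV = $22,500.00 / (1 + 0.055)^4
PV = $22,500.00 / 1.2388247
PV = $18,162.38

PV = FV / (1 + r)^t = $18,162.38


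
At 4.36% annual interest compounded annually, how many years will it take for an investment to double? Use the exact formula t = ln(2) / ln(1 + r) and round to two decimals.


Doubling condition: (1 + r)^t = 2
Take ln of both sides: t × ln(1 + r) = ln(2)
t = ln(2) / ln(1 + r)
t = 0.693147 / 0.042676
t = 16.24

t = ln(2) / ln(1 + r) = 16.24 years


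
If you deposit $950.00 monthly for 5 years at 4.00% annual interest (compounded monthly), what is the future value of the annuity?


Future value of an ordinary annuity: FV = PMT × ((1 + r)^n − 1) / r
Monthly rate r = 0.04/12 ≈ 0.00333333, n = 60
FV = $950.00 × ((1 + 0.04/12)^60 − 1) / (0.04/12)
FV = $950.00 × 66.298978
FV = $62,984.03

FV = PMT × ((1+r)^n - 1)/r = $62,984.03


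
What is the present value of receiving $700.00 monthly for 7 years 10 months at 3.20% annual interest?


Present value of an ordinary annuity: PV = PMT × (1 − (1 + r)^(−n)) / r
Monthly rate r = 0.032/12 ≈ 0.00266667, n = 94
PV = $700.00 × (1 − (1 + 0.032/12)^(−94)) / (0.032/12)
PV = $700.00 × 83.046954
PV = $58,132.87

PV = PMT × (1-(1+r)^(-n))/r = $58,132.87


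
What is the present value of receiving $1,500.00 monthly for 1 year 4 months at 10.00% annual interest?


Present value of an ordinary annuity: PV = PMT × (1 − (1 + r)^(−n)) / r
Monthly rate r = 0.1/12 ≈ 0.00833333, n = 16
PV = $1,500.00 × (1 − (1 + 0.1/12)^(−16)) / (0.1/12)
PV = $1,500.00 × 14.921163
PV = $22,381.74

PV = PMT × (1-(1+r)^(-n))/r = $22,381.74


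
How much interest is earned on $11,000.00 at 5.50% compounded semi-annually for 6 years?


Compound interest earned = final amount − principal.
A = P(1 + r/n)^(nt) = $11,000.00 × (1 + 0.055/2)^(2 × 6) = $15,232.62
Interest = A − P = $15,232.62 − $11,000.00 = $4,232.62

Interest = A - P = $4,232.62


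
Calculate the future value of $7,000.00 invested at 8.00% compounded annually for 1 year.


Compound interest formula: A = P(1 + r/n)^(nt)
A = $7,000.00 × (1 + 0.08/1)^(1 × 1)
Growth factor: (1 + 0.08/1)^1 = 1.080000
A = $7,000.00 × 1.080000
A = $7,560.00

A = P(1 + r/n)^(nt) = $7,560.00


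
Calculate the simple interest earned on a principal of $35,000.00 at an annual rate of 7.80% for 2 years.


Simple interest formula: I = P × r × t
I = $35,000.00 × 0.078 × 2
I = $5,460.00

I = P × r × t = $5,460.00


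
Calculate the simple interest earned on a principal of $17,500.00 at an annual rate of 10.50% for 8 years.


Simple interest formula: I = P × r × t
I = $17,500.00 × 0.105 × 8
I = $14,700.00

I = P × r × t = $14,700.00


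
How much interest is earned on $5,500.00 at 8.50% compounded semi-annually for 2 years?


Compound interest earned = final amount − principal.
A = P(1 + r/n)^(nt) = $5,500.00 × (1 + 0.085/2)^(2 × 2) = $6,496.31
Interest = A − P = $6,496.31 − $5,500.00 = $996.31

Interest = A - P = $996.31


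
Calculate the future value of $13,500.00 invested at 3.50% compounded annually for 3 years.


Compound interest formula: A = P(1 + r/n)^(nt)
A = $13,500.00 × (1 + 0.035/1)^(1 × 3)
Growth factor: (1 + 0.035/1)^3 = 1.108718
A = $13,500.00 × 1.108718
A = $14,967.69

A = P(1 + r/n)^(nt) = $14,967.69


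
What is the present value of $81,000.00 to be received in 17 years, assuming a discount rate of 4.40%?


Present value formula: PV = FV / (1 + r)^t
PV = $81,000.00 / (1 + 0.044)^17
PV = $81,000.00 / 2.079258
PV = $38,956.20

PV = FV / (1 + r)^t = $38,956.20


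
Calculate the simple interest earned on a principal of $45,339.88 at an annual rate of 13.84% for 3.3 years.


Simple interest formula: I = P × r × t
I = $45,339.88 × 0.1384 × 3.3
I = $20,707.63

I = P × r × t = $20,707.63


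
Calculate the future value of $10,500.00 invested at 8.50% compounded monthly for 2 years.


Compound interest formula: A = P(1 + r/n)^(nt)
A = $10,500.00 × (1 + 0.085/12)^(12 × 2)
Growth factor: (1 + 0.085/12)^24 = 1.184595
A = $10,500.00 × 1.184595
A = $12,438.25

A = P(1 + r/n)^(nt) = $12,438.25


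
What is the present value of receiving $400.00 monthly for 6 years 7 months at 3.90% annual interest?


Present value of an ordinary annuity: PV = PMT × (1 − (1 + r)^(−n)) / r
Monthly rate r = 0.039/12 = 0.00325, n = 79
PV = $400.00 × (1 − (1 + 0.039/12)^(−79)) / (0.039/12)
PV = $400.00 × 69.574248
PV = $27,829.70

PV = PMT × (1-(1+r)^(-n))/r = $27,829.70


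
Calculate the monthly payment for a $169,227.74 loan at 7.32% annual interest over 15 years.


Loan payment formula: PMT = PV × r / (1 − (1 + r)^(−n))
Monthly rate r = 0.0732/12 = 0.0061, n = 180 months
Denominator: 1 − (1 + 0.0732/12)^(−180) = 0.665348
PMT = $169,227.74 × (0.0732/12) / 0.665348
PMT = $1,551.50 per month

PMT = PV × r / (1-(1+r)^(-n)) = $1,551.50/month


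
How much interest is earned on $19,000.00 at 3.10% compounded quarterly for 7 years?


Compound interest earned = final amount − principal.
A = P(1 + r/n)^(nt) = $19,000.00 × (1 + 0.031/4)^(4 × 7) = $23,584.80
Interest = A − P = $23,584.80 − $19,000.00 = $4,584.80

Interest = A - P = $4,584.80


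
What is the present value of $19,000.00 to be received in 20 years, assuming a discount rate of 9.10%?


Present value formula: PV = FV / (1 + r)^t
PV = $19,000.00 / (1 + 0.091)^20
PV = $19,000.00 / 5.708145
PV = $3,328.58

PV = FV / (1 + r)^t = $3,328.58


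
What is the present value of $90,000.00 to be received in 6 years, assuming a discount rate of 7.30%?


Present value formula: PV = FV / (1 + r)^t
PV = $90,000.00 / (1 + 0.073)^6
PV = $90,000.00 / 1.526154
PV = $58,971.77

PV = FV / (1 + r)^t = $58,971.77


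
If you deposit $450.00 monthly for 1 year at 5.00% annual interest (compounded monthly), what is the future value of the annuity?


Future value of an ordinary annuity: FV = PMT × ((1 + r)^n − 1) / r
Monthly rate r = 0.05/12 ≈ 0.00416667, n = 12
FV = $450.00 × ((1 + 0.05/12)^12 − 1) / (0.05/12)
FV = $450.00 × 12.278855
FV = $5,525.48

FV = PMT × ((1+r)^n - 1)/r = $5,525.48


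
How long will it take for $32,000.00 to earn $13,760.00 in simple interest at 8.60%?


Rearrange the simple interest formula for t:
I = P × r × t  ⇒  t = I / (P × r)
t = $13,760.00 / ($32,000.00 × 0.086)
t = 5

t = I/(P×r) = 5 years


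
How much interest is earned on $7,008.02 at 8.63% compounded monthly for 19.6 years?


Compound interest earned = final amount − principal.
A = P(1 + r/n)^(nt) = $7,008.02 × (1 + 0.0863/12)^(12 × 19.6) = $37,806.53
Interest = A − P = $37,806.53 − $7,008.02 = $30,798.51

Interest = A - P = $30,798.51


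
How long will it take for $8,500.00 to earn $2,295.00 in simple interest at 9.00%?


Rearrange the simple interest formula for t:
I = P × r × t  ⇒  t = I / (P × r)
t = $2,295.00 / ($8,500.00 × 0.09)
t = 3

t = I/(P×r) = 3 years


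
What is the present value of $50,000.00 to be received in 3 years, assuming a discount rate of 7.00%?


Present value formula: PV = FV / (1 + r)^t
PV = $50,000.00 / (1 + 0.07)^3
PV = $50,000.00 / 1.225043
PV = $40,814.89

PV = FV / (1 + r)^t = $40,814.89
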